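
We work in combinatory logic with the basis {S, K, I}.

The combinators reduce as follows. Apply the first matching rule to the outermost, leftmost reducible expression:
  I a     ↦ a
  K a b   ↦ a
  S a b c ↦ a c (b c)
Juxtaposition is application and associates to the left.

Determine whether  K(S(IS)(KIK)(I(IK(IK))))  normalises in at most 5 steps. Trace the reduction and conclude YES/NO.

  start: K(S(IS)(KIK)(I(IK(IK))))
  [1] K(IS(I(IK(IK)))(KIK(I(IK(IK)))))
  [2] K(S(I(IK(IK)))(KIK(I(IK(IK)))))
  [3] K(S(IK(IK))(KIK(I(IK(IK)))))
  [4] K(S(K(IK))(KIK(I(IK(IK)))))
  [5] K(S(KK)(KIK(I(IK(IK)))))

Answer: NO — after 5 steps the term is K(S(KK)(KIK(I(IK(IK))))), not yet normal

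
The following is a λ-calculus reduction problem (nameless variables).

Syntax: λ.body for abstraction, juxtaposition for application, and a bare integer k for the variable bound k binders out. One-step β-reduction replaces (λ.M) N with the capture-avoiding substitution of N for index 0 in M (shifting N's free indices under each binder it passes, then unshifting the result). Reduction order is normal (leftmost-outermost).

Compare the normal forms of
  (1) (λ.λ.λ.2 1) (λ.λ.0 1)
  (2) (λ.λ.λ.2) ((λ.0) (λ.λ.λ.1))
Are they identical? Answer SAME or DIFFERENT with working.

Answer: DIFFERENT — A ⇓ λ.λ.λ.0 2, B ⇓ λ.λ.λ.λ.λ.1

Reduction:
Term A:
  start: (λ.λ.λ.2 1) (λ.λ.0 1)
  [1] λ.λ.(λ.λ.0 1) 1
  [2] λ.λ.λ.0 2

Term B:
  start: (λ.λ.λ.2) ((λ.0) (λ.λ.λ.1))
  [1] λ.λ.(λ.0) (λ.λ.λ.1)
  [2] λ.λ.λ.λ.λ.1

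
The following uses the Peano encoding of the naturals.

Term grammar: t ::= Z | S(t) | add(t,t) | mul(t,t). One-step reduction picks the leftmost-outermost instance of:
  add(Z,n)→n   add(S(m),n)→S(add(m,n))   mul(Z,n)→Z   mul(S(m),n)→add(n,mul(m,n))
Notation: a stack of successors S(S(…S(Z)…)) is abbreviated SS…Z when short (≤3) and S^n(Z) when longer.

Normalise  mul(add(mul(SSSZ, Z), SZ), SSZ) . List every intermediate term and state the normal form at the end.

Answer: normal form = SSZ  (in 13 steps)

Derivation:
  start: mul(add(mul(SSSZ, Z), SZ), SSZ)
  →1  mul(add(add(Z, mul(SSZ, Z)), SZ), SSZ)
  →2  mul(add(mul(SSZ, Z), SZ), SSZ)
  →3  mul(add(add(Z, mul(SZ, Z)), SZ), SSZ)
  →4  mul(add(mul(SZ, Z), SZ), SSZ)
  →5  mul(add(add(Z, mul(Z, Z)), SZ), SSZ)
  →6  mul(add(mul(Z, Z), SZ), SSZ)
  →7  mul(add(Z, SZ), SSZ)
  →8  mul(SZ, SSZ)
  →9  add(SSZ, mul(Z, SSZ))
  →10  S(add(SZ, mul(Z, SSZ)))
  →11  S(S(add(Z, mul(Z, SSZ))))
  →12  S(S(mul(Z, SSZ)))
  →13  SSZ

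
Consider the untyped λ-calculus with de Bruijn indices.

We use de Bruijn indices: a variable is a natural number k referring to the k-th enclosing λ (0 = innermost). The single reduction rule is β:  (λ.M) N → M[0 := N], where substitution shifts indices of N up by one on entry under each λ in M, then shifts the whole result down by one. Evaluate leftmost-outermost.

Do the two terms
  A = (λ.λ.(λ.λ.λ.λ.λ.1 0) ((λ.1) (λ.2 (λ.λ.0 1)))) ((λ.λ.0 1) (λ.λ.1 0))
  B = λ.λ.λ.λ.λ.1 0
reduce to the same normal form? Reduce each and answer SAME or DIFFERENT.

Answer: SAME — A ⇓ λ.λ.λ.λ.λ.1 0, B ⇓ λ.λ.λ.λ.λ.1 0

Working:
Term A:
  start: (λ.λ.(λ.λ.λ.λ.λ.1 0) ((λ.1) (λ.2 (λ.λ.0 1)))) ((λ.λ.0 1) (λ.λ.1 0))
  [1] λ.(λ.λ.λ.λ.λ.1 0) ((λ.1) (λ.(λ.λ.0 1) (λ.λ.1 0) (λ.λ.0 1)))
  [2] λ.λ.λ.λ.λ.1 0

Term B:
  start: λ.λ.λ.λ.λ.1 0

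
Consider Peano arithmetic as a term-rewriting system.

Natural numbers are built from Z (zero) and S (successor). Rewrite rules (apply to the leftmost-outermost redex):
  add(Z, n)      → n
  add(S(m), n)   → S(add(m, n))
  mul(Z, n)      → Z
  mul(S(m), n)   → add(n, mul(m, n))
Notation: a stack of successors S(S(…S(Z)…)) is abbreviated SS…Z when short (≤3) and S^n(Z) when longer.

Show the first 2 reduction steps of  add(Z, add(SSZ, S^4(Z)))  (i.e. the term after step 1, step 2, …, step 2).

  start: add(Z, add(SSZ, S^4(Z)))
  [1] add(SSZ, S^4(Z))
  [2] S(add(SZ, S^4(Z)))

Answer: after 2 steps: S(add(SZ, S^4(Z)))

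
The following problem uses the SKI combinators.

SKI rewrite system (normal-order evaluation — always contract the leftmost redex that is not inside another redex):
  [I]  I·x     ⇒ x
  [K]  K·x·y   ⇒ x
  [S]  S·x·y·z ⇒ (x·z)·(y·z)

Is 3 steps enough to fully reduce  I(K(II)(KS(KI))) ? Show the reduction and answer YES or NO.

  start: I(K(II)(KS(KI)))
  [1] K(II)(KS(KI))
  [2] II
  [3] I

Answer: YES — reaches normal form I in 3 ≤ 3 steps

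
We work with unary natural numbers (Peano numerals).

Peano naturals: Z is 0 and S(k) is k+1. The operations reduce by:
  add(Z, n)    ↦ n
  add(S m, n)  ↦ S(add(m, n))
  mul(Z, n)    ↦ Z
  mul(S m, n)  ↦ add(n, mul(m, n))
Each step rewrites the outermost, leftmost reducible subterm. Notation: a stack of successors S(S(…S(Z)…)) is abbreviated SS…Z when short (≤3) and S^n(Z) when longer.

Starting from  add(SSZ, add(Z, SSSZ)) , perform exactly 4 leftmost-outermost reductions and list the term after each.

  start: add(SSZ, add(Z, SSSZ))
  →1  S(add(SZ, add(Z, SSSZ)))
  →2  S(S(add(Z, add(Z, SSSZ))))
  →3  S(S(add(Z, SSSZ)))
  →4  S^5(Z)

Answer: after 4 steps: S^5(Z)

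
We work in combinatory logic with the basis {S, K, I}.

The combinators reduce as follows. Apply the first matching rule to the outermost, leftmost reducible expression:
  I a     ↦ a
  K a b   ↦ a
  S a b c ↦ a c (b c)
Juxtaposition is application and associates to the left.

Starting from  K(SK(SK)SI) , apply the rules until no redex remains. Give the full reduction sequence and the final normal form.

Answer: normal form = K(SI)  (in 2 steps)

Reduction:
  start: K(SK(SK)SI)
  [1] K(KS(SKS)I)
  [2] K(SI)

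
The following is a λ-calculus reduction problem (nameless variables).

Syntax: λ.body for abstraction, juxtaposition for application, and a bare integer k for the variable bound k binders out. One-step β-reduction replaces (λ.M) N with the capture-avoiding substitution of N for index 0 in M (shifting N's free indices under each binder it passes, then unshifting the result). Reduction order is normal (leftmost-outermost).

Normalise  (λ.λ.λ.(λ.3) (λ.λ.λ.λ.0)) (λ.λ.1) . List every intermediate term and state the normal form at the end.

Answer: normal form = λ.λ.λ.λ.1  (in 2 steps)

Derivation:
  start: (λ.λ.λ.(λ.3) (λ.λ.λ.λ.0)) (λ.λ.1)
  [1] λ.λ.(λ.λ.λ.1) (λ.λ.λ.λ.0)
  [2] λ.λ.λ.λ.1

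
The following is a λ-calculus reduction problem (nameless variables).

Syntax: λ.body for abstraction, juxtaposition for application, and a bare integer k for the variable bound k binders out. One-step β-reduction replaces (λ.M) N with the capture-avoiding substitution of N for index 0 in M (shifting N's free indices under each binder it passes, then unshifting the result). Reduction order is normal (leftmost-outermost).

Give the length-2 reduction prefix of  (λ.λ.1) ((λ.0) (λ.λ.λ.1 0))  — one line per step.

Answer: after 2 steps: λ.λ.λ.λ.1 0

Working:
  start: (λ.λ.1) ((λ.0) (λ.λ.λ.1 0))
  →1  λ.(λ.0) (λ.λ.λ.1 0)
  →2  λ.λ.λ.λ.1 0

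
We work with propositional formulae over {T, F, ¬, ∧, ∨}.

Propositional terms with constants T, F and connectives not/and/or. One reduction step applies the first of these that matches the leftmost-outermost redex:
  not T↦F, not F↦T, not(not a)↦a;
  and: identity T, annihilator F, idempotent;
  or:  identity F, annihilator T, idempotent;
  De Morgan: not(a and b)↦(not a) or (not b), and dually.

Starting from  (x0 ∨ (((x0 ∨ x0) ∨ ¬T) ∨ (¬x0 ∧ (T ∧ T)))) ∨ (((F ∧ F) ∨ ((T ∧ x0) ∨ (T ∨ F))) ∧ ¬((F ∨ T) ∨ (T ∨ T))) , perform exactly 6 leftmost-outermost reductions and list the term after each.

Answer: after 6 steps: (x0 ∨ (x0 ∨ ¬x0)) ∨ ((F ∨ ((T ∧ x0) ∨ (T ∨ F))) ∧ ¬((F ∨ T) ∨ (T ∨ T)))

Reduction:
  start: (x0 ∨ (((x0 ∨ x0) ∨ ¬T) ∨ (¬x0 ∧ (T ∧ T)))) ∨ (((F ∧ F) ∨ ((T ∧ x0) ∨ (T ∨ F))) ∧ ¬((F ∨ T) ∨ (T ∨ T)))
  [1] (x0 ∨ ((x0 ∨ ¬T) ∨ (¬x0 ∧ (T ∧ T)))) ∨ (((F ∧ F) ∨ ((T ∧ x0) ∨ (T ∨ F))) ∧ ¬((F ∨ T) ∨ (T ∨ T)))
  [2] (x0 ∨ ((x0 ∨ F) ∨ (¬x0 ∧ (T ∧ T)))) ∨ (((F ∧ F) ∨ ((T ∧ x0) ∨ (T ∨ F))) ∧ ¬((F ∨ T) ∨ (T ∨ T)))
  [3] (x0 ∨ (x0 ∨ (¬x0 ∧ (T ∧ T)))) ∨ (((F ∧ F) ∨ ((T ∧ x0) ∨ (T ∨ F))) ∧ ¬((F ∨ T) ∨ (T ∨ T)))
  [4] (x0 ∨ (x0 ∨ (¬x0 ∧ T))) ∨ (((F ∧ F) ∨ ((T ∧ x0) ∨ (T ∨ F))) ∧ ¬((F ∨ T) ∨ (T ∨ T)))
  [5] (x0 ∨ (x0 ∨ ¬x0)) ∨ (((F ∧ F) ∨ ((T ∧ x0) ∨ (T ∨ F))) ∧ ¬((F ∨ T) ∨ (T ∨ T)))
  [6] (x0 ∨ (x0 ∨ ¬x0)) ∨ ((F ∨ ((T ∧ x0) ∨ (T ∨ F))) ∧ ¬((F ∨ T) ∨ (T ∨ T)))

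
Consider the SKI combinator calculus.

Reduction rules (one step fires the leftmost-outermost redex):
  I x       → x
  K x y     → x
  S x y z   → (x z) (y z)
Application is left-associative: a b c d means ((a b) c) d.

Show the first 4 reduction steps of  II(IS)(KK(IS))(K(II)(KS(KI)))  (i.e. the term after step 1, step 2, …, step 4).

Answer: after 4 steps: SK(K(II)(KS(KI)))

Reduction:
  start: II(IS)(KK(IS))(K(II)(KS(KI)))
  step 1: I(IS)(KK(IS))(K(II)(KS(KI)))
  step 2: IS(KK(IS))(K(II)(KS(KI)))
  step 3: S(KK(IS))(K(II)(KS(KI)))
  step 4: SK(K(II)(KS(KI)))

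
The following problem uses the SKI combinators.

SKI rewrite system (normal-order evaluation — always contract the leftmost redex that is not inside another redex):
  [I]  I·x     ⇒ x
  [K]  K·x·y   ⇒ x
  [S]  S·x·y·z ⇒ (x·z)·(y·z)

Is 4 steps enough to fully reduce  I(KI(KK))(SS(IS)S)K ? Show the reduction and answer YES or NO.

  start: I(KI(KK))(SS(IS)S)K
  →1  KI(KK)(SS(IS)S)K
  →2  I(SS(IS)S)K
  →3  SS(IS)SK
  →4  SS(ISS)K

Answer: NO — after 4 steps the term is SS(ISS)K, not yet normal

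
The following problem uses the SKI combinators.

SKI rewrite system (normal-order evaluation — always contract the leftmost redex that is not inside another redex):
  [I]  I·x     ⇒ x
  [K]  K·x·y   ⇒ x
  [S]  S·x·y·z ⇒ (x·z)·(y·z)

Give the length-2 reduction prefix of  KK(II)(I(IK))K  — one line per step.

  start: KK(II)(I(IK))K
  →1  K(I(IK))K
  →2  I(IK)

Answer: after 2 steps: I(IK)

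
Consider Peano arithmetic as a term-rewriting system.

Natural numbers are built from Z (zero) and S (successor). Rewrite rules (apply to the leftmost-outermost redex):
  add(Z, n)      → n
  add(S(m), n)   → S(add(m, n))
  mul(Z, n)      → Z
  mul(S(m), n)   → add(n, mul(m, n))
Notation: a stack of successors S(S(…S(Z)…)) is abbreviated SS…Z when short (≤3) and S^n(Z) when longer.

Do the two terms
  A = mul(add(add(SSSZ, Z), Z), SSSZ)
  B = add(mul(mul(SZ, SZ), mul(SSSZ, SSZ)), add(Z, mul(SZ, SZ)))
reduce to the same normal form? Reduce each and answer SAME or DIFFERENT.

Answer: DIFFERENT — A ⇓ S^9(Z), B ⇓ S^7(Z)

Reduction:
Term A:
  start: mul(add(add(SSSZ, Z), Z), SSSZ)
  →1  mul(add(S(add(SSZ, Z)), Z), SSSZ)
  →2  mul(S(add(add(SSZ, Z), Z)), SSSZ)
  →3  add(SSSZ, mul(add(add(SSZ, Z), Z), SSSZ))
  →4  S(add(SSZ, mul(add(add(SSZ, Z), Z), SSSZ)))
  →5  S(S(add(SZ, mul(add(add(SSZ, Z), Z), SSSZ))))
  →6  S(S(S(add(Z, mul(add(add(SSZ, Z), Z), SSSZ)))))
  →7  S(S(S(mul(add(add(SSZ, Z), Z), SSSZ))))
  →8  S(S(S(mul(add(S(add(SZ, Z)), Z), SSSZ))))
  →9  S(S(S(mul(S(add(add(SZ, Z), Z)), SSSZ))))
  →10  S(S(S(add(SSSZ, mul(add(add(SZ, Z), Z), SSSZ)))))
  →11  S(S(S(S(add(SSZ, mul(add(add(SZ, Z), Z), SSSZ))))))
  →12  S(S(S(S(S(add(SZ, mul(add(add(SZ, Z), Z), SSSZ)))))))
  →13  S(S(S(S(S(S(add(Z, mul(add(add(SZ, Z), Z), SSSZ))))))))
  →14  S(S(S(S(S(S(mul(add(add(SZ, Z), Z), SSSZ)))))))
  →15  S(S(S(S(S(S(mul(add(S(add(Z, Z)), Z), SSSZ)))))))
  →16  S(S(S(S(S(S(mul(S(add(add(Z, Z), Z)), SSSZ)))))))
  →17  S(S(S(S(S(S(add(SSSZ, mul(add(add(Z, Z), Z), SSSZ))))))))
  →18  S(S(S(S(S(S(S(add(SSZ, mul(add(add(Z, Z), Z), SSSZ)))))))))
  →19  S(S(S(S(S(S(S(S(add(SZ, mul(add(add(Z, Z), Z), SSSZ))))))))))
  →20  S(S(S(S(S(S(S(S(S(add(Z, mul(add(add(Z, Z), Z), SSSZ)))))))))))
  →21  S(S(S(S(S(S(S(S(S(mul(add(add(Z, Z), Z), SSSZ))))))))))
  →22  S(S(S(S(S(S(S(S(S(mul(add(Z, Z), SSSZ))))))))))
  →23  S(S(S(S(S(S(S(S(S(mul(Z, SSSZ))))))))))
  →24  S^9(Z)

Term B:
  start: add(mul(mul(SZ, SZ), mul(SSSZ, SSZ)), add(Z, mul(SZ, SZ)))
  →1  add(mul(add(SZ, mul(Z, SZ)), mul(SSSZ, SSZ)), add(Z, mul(SZ, SZ)))
  →2  add(mul(S(add(Z, mul(Z, SZ))), mul(SSSZ, SSZ)), add(Z, mul(SZ, SZ)))
  →3  add(add(mul(SSSZ, SSZ), mul(add(Z, mul(Z, SZ)), mul(SSSZ, SSZ))), add(Z, mul(SZ, SZ)))
  →4  add(add(add(SSZ, mul(SSZ, SSZ)), mul(add(Z, mul(Z, SZ)), mul(SSSZ, SSZ))), add(Z, mul(SZ, SZ)))
  →5  add(add(S(add(SZ, mul(SSZ, SSZ))), mul(add(Z, mul(Z, SZ)), mul(SSSZ, SSZ))), add(Z, mul(SZ, SZ)))
  →6  add(S(add(add(SZ, mul(SSZ, SSZ)), mul(add(Z, mul(Z, SZ)), mul(SSSZ, SSZ)))), add(Z, mul(SZ, SZ)))
  →7  S(add(add(add(SZ, mul(SSZ, SSZ)), mul(add(Z, mul(Z, SZ)), mul(SSSZ, SSZ))), add(Z, mul(SZ, SZ))))
  →8  S(add(add(S(add(Z, mul(SSZ, SSZ))), mul(add(Z, mul(Z, SZ)), mul(SSSZ, SSZ))), add(Z, mul(SZ, SZ))))
  →9  S(add(S(add(add(Z, mul(SSZ, SSZ)), mul(add(Z, mul(Z, SZ)), mul(SSSZ, SSZ)))), add(Z, mul(SZ, SZ))))
  →10  S(S(add(add(add(Z, mul(SSZ, SSZ)), mul(add(Z, mul(Z, SZ)), mul(SSSZ, SSZ))), add(Z, mul(SZ, SZ)))))
  →11  S(S(add(add(mul(SSZ, SSZ), mul(add(Z, mul(Z, SZ)), mul(SSSZ, SSZ))), add(Z, mul(SZ, SZ)))))
  →12  S(S(add(add(add(SSZ, mul(SZ, SSZ)), mul(add(Z, mul(Z, SZ)), mul(SSSZ, SSZ))), add(Z, mul(SZ, SZ)))))
  →13  S(S(add(add(S(add(SZ, mul(SZ, SSZ))), mul(add(Z, mul(Z, SZ)), mul(SSSZ, SSZ))), add(Z, mul(SZ, SZ)))))
  →14  S(S(add(S(add(add(SZ, mul(SZ, SSZ)), mul(add(Z, mul(Z, SZ)), mul(SSSZ, SSZ)))), add(Z, mul(SZ, SZ)))))
  →15  S(S(S(add(add(add(SZ, mul(SZ, SSZ)), mul(add(Z, mul(Z, SZ)), mul(SSSZ, SSZ))), add(Z, mul(SZ, SZ))))))
  →16  S(S(S(add(add(S(add(Z, mul(SZ, SSZ))), mul(add(Z, mul(Z, SZ)), mul(SSSZ, SSZ))), add(Z, mul(SZ, SZ))))))
  →17  S(S(S(add(S(add(add(Z, mul(SZ, SSZ)), mul(add(Z, mul(Z, SZ)), mul(SSSZ, SSZ)))), add(Z, mul(SZ, SZ))))))
  →18  S(S(S(S(add(add(add(Z, mul(SZ, SSZ)), mul(add(Z, mul(Z, SZ)), mul(SSSZ, SSZ))), add(Z, mul(SZ, SZ)))))))
  →19  S(S(S(S(add(add(mul(SZ, SSZ), mul(add(Z, mul(Z, SZ)), mul(SSSZ, SSZ))), add(Z, mul(SZ, SZ)))))))
  →20  S(S(S(S(add(add(add(SSZ, mul(Z, SSZ)), mul(add(Z, mul(Z, SZ)), mul(SSSZ, SSZ))), add(Z, mul(SZ, SZ)))))))
  →21  S(S(S(S(add(add(S(add(SZ, mul(Z, SSZ))), mul(add(Z, mul(Z, SZ)), mul(SSSZ, SSZ))), add(Z, mul(SZ, SZ)))))))
  →22  S(S(S(S(add(S(add(add(SZ, mul(Z, SSZ)), mul(add(Z, mul(Z, SZ)), mul(SSSZ, SSZ)))), add(Z, mul(SZ, SZ)))))))
  →23  S(S(S(S(S(add(add(add(SZ, mul(Z, SSZ)), mul(add(Z, mul(Z, SZ)), mul(SSSZ, SSZ))), add(Z, mul(SZ, SZ))))))))
  →24  S(S(S(S(S(add(add(S(add(Z, mul(Z, SSZ))), mul(add(Z, mul(Z, SZ)), mul(SSSZ, SSZ))), add(Z, mul(SZ, SZ))))))))
  →25  S(S(S(S(S(add(S(add(add(Z, mul(Z, SSZ)), mul(add(Z, mul(Z, SZ)), mul(SSSZ, SSZ)))), add(Z, mul(SZ, SZ))))))))
  →26  S(S(S(S(S(S(add(add(add(Z, mul(Z, SSZ)), mul(add(Z, mul(Z, SZ)), mul(SSSZ, SSZ))), add(Z, mul(SZ, SZ)))))))))
  →27  S(S(S(S(S(S(add(add(mul(Z, SSZ), mul(add(Z, mul(Z, SZ)), mul(SSSZ, SSZ))), add(Z, mul(SZ, SZ)))))))))
  →28  S(S(S(S(S(S(add(add(Z, mul(add(Z, mul(Z, SZ)), mul(SSSZ, SSZ))), add(Z, mul(SZ, SZ)))))))))
  →29  S(S(S(S(S(S(add(mul(add(Z, mul(Z, SZ)), mul(SSSZ, SSZ)), add(Z, mul(SZ, SZ)))))))))
  →30  S(S(S(S(S(S(add(mul(mul(Z, SZ), mul(SSSZ, SSZ)), add(Z, mul(SZ, SZ)))))))))
  →31  S(S(S(S(S(S(add(mul(Z, mul(SSSZ, SSZ)), add(Z, mul(SZ, SZ)))))))))
  →32  S(S(S(S(S(S(add(Z, add(Z, mul(SZ, SZ)))))))))
  →33  S(S(S(S(S(S(add(Z, mul(SZ, SZ))))))))
  →34  S(S(S(S(S(S(mul(SZ, SZ)))))))
  →35  S(S(S(S(S(S(add(SZ, mul(Z, SZ))))))))
  →36  S(S(S(S(S(S(S(add(Z, mul(Z, SZ)))))))))
  →37  S(S(S(S(S(S(S(mul(Z, SZ))))))))
  →38  S^7(Z)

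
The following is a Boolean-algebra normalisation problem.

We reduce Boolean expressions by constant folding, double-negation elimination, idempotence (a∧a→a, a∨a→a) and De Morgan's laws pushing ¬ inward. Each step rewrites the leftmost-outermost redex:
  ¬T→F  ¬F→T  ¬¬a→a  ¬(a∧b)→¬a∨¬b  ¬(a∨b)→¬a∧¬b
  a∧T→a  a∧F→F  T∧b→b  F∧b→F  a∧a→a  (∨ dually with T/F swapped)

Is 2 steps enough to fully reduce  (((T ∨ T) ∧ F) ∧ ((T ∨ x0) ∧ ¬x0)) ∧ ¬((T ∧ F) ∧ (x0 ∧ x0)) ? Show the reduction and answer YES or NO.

  start: (((T ∨ T) ∧ F) ∧ ((T ∨ x0) ∧ ¬x0)) ∧ ¬((T ∧ F) ∧ (x0 ∧ x0))
  step 1: (F ∧ ((T ∨ x0) ∧ ¬x0)) ∧ ¬((T ∧ F) ∧ (x0 ∧ x0))
  step 2: F ∧ ¬((T ∧ F) ∧ (x0 ∧ x0))

Answer: NO — after 2 steps the term is F ∧ ¬((T ∧ F) ∧ (x0 ∧ x0)), not yet normal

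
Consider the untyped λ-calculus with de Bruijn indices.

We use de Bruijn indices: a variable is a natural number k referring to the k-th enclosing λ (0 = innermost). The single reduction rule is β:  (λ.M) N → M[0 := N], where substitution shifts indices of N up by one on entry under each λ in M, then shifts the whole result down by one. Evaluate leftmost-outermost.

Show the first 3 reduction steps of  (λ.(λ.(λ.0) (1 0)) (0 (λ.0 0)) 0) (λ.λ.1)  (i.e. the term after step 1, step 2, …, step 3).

Answer: after 3 steps: (λ.λ.1) ((λ.λ.1) (λ.0 0)) (λ.λ.1)

Derivation:
  start: (λ.(λ.(λ.0) (1 0)) (0 (λ.0 0)) 0) (λ.λ.1)
  [1] (λ.(λ.0) ((λ.λ.1) 0)) ((λ.λ.1) (λ.0 0)) (λ.λ.1)
  [2] (λ.0) ((λ.λ.1) ((λ.λ.1) (λ.0 0))) (λ.λ.1)
  [3] (λ.λ.1) ((λ.λ.1) (λ.0 0)) (λ.λ.1)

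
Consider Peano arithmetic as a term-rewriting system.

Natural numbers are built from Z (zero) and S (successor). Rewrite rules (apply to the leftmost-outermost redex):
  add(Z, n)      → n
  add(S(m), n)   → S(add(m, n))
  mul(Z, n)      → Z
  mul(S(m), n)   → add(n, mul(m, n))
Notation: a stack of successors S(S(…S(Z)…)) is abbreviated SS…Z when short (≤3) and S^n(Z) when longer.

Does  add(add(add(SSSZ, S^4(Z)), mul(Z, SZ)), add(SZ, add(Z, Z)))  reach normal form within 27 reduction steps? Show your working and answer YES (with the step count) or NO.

Answer: YES — reaches normal form S^8(Z) in 24 ≤ 27 steps

Working:
  start: add(add(add(SSSZ, S^4(Z)), mul(Z, SZ)), add(SZ, add(Z, Z)))
  [1] add(add(S(add(SSZ, S^4(Z))), mul(Z, SZ)), add(SZ, add(Z, Z)))
  [2] add(S(add(add(SSZ, S^4(Z)), mul(Z, SZ))), add(SZ, add(Z, Z)))
  [3] S(add(add(add(SSZ, S^4(Z)), mul(Z, SZ)), add(SZ, add(Z, Z))))
  [4] S(add(add(S(add(SZ, S^4(Z))), mul(Z, SZ)), add(SZ, add(Z, Z))))
  [5] S(add(S(add(add(SZ, S^4(Z)), mul(Z, SZ))), add(SZ, add(Z, Z))))
  [6] S(S(add(add(add(SZ, S^4(Z)), mul(Z, SZ)), add(SZ, add(Z, Z)))))
  [7] S(S(add(add(S(add(Z, S^4(Z))), mul(Z, SZ)), add(SZ, add(Z, Z)))))
  [8] S(S(add(S(add(add(Z, S^4(Z)), mul(Z, SZ))), add(SZ, add(Z, Z)))))
  [9] S(S(S(add(add(add(Z, S^4(Z)), mul(Z, SZ)), add(SZ, add(Z, Z))))))
  [10] S(S(S(add(add(S^4(Z), mul(Z, SZ)), add(SZ, add(Z, Z))))))
  [11] S(S(S(add(S(add(SSSZ, mul(Z, SZ))), add(SZ, add(Z, Z))))))
  [12] S(S(S(S(add(add(SSSZ, mul(Z, SZ)), add(SZ, add(Z, Z)))))))
  [13] S(S(S(S(add(S(add(SSZ, mul(Z, SZ))), add(SZ, add(Z, Z)))))))
  [14] S(S(S(S(S(add(add(SSZ, mul(Z, SZ)), add(SZ, add(Z, Z))))))))
  [15] S(S(S(S(S(add(S(add(SZ, mul(Z, SZ))), add(SZ, add(Z, Z))))))))
  [16] S(S(S(S(S(S(add(add(SZ, mul(Z, SZ)), add(SZ, add(Z, Z)))))))))
  [17] S(S(S(S(S(S(add(S(add(Z, mul(Z, SZ))), add(SZ, add(Z, Z)))))))))
  [18] S(S(S(S(S(S(S(add(add(Z, mul(Z, SZ)), add(SZ, add(Z, Z))))))))))
  [19] S(S(S(S(S(S(S(add(mul(Z, SZ), add(SZ, add(Z, Z))))))))))
  [20] S(S(S(S(S(S(S(add(Z, add(SZ, add(Z, Z))))))))))
  [21] S(S(S(S(S(S(S(add(SZ, add(Z, Z)))))))))
  [22] S(S(S(S(S(S(S(S(add(Z, add(Z, Z))))))))))
  [23] S(S(S(S(S(S(S(S(add(Z, Z)))))))))
  [24] S^8(Z)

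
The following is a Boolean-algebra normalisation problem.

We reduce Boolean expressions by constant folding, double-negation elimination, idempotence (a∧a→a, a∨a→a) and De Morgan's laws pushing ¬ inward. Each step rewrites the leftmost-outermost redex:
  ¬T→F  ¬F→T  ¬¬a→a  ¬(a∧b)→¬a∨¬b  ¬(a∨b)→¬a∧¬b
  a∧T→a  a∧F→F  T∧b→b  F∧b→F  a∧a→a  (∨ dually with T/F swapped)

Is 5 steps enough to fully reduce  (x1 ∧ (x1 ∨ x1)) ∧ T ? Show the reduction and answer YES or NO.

  start: (x1 ∧ (x1 ∨ x1)) ∧ T
  →1  x1 ∧ (x1 ∨ x1)
  →2  x1 ∧ x1
  →3  x1

Answer: YES — reaches normal form x1 in 3 ≤ 5 steps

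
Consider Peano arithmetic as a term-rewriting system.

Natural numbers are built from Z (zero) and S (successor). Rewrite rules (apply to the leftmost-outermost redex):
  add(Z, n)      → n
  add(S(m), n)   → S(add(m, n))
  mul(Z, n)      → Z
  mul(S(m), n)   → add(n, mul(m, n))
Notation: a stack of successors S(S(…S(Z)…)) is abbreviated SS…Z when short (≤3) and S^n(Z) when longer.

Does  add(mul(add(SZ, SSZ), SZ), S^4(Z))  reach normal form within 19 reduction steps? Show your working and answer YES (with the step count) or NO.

  start: add(mul(add(SZ, SSZ), SZ), S^4(Z))
  step 1: add(mul(S(add(Z, SSZ)), SZ), S^4(Z))
  step 2: add(add(SZ, mul(add(Z, SSZ), SZ)), S^4(Z))
  step 3: add(S(add(Z, mul(add(Z, SSZ), SZ))), S^4(Z))
  step 4: S(add(add(Z, mul(add(Z, SSZ), SZ)), S^4(Z)))
  step 5: S(add(mul(add(Z, SSZ), SZ), S^4(Z)))
  step 6: S(add(mul(SSZ, SZ), S^4(Z)))
  step 7: S(add(add(SZ, mul(SZ, SZ)), S^4(Z)))
  step 8: S(add(S(add(Z, mul(SZ, SZ))), S^4(Z)))
  step 9: S(S(add(add(Z, mul(SZ, SZ)), S^4(Z))))
  step 10: S(S(add(mul(SZ, SZ), S^4(Z))))
  step 11: S(S(add(add(SZ, mul(Z, SZ)), S^4(Z))))
  step 12: S(S(add(S(add(Z, mul(Z, SZ))), S^4(Z))))
  step 13: S(S(S(add(add(Z, mul(Z, SZ)), S^4(Z)))))
  step 14: S(S(S(add(mul(Z, SZ), S^4(Z)))))
  step 15: S(S(S(add(Z, S^4(Z)))))
  step 16: S^7(Z)

Answer: YES — reaches normal form S^7(Z) in 16 ≤ 19 steps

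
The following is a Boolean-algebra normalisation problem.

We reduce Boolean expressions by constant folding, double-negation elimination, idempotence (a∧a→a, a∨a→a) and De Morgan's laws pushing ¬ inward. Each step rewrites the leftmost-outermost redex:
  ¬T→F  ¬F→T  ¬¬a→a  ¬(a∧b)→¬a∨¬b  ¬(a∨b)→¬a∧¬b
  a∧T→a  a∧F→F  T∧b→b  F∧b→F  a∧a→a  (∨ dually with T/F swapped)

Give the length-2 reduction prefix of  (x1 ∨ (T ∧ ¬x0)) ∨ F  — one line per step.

  start: (x1 ∨ (T ∧ ¬x0)) ∨ F
  →1  x1 ∨ (T ∧ ¬x0)
  →2  x1 ∨ ¬x0

Answer: after 2 steps: x1 ∨ ¬x0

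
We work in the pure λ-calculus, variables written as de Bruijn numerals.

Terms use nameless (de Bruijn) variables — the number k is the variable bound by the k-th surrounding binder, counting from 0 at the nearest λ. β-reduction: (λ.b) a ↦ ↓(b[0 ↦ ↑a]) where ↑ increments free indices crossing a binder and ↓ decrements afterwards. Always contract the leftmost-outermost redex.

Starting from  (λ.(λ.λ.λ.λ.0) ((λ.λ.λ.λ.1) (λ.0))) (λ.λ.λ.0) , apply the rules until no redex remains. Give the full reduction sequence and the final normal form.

  start: (λ.(λ.λ.λ.λ.0) ((λ.λ.λ.λ.1) (λ.0))) (λ.λ.λ.0)
  →1  (λ.λ.λ.λ.0) ((λ.λ.λ.λ.1) (λ.0))
  →2  λ.λ.λ.0

Answer: normal form = λ.λ.λ.0  (in 2 steps)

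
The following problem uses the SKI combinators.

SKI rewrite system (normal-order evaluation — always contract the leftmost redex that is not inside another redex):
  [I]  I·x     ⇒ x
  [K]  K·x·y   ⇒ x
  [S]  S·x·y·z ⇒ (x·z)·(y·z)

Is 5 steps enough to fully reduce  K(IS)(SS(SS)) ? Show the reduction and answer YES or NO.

  start: K(IS)(SS(SS))
  [1] IS
  [2] S

Answer: YES — reaches normal form S in 2 ≤ 5 steps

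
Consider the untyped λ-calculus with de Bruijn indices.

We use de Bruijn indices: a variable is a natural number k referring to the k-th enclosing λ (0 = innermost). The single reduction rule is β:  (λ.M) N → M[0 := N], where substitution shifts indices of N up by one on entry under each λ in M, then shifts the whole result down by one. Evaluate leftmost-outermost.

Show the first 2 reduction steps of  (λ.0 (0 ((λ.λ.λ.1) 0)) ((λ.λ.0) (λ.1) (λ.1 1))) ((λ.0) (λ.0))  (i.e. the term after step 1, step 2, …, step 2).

Answer: after 2 steps: (λ.0) ((λ.0) (λ.0) ((λ.λ.λ.1) ((λ.0) (λ.0)))) ((λ.λ.0) (λ.(λ.0) (λ.0)) (λ.(λ.0) (λ.0) ((λ.0) (λ.0))))

Reduction:
  start: (λ.0 (0 ((λ.λ.λ.1) 0)) ((λ.λ.0) (λ.1) (λ.1 1))) ((λ.0) (λ.0))
  step 1: (λ.0) (λ.0) ((λ.0) (λ.0) ((λ.λ.λ.1) ((λ.0) (λ.0)))) ((λ.λ.0) (λ.(λ.0) (λ.0)) (λ.(λ.0) (λ.0) ((λ.0) (λ.0))))
  step 2: (λ.0) ((λ.0) (λ.0) ((λ.λ.λ.1) ((λ.0) (λ.0)))) ((λ.λ.0) (λ.(λ.0) (λ.0)) (λ.(λ.0) (λ.0) ((λ.0) (λ.0))))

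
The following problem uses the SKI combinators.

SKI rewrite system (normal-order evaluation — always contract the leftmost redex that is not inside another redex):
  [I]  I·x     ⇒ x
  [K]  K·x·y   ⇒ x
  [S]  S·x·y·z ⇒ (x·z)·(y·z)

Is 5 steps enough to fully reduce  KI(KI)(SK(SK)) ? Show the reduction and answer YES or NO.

  start: KI(KI)(SK(SK))
  [1] I(SK(SK))
  [2] SK(SK)

Answer: YES — reaches normal form SK(SK) in 2 ≤ 5 steps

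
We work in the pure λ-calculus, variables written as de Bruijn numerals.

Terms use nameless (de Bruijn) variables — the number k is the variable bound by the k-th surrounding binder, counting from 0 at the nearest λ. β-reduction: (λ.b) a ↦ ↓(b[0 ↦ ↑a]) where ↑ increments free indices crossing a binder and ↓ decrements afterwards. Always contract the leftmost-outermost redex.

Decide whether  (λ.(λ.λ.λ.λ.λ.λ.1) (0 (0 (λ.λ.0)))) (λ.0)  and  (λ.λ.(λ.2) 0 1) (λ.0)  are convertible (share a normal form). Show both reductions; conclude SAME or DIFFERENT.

Answer: DIFFERENT — A ⇓ λ.λ.λ.λ.λ.1, B ⇓ λ.λ.0

Derivation:
Term A:
  start: (λ.(λ.λ.λ.λ.λ.λ.1) (0 (0 (λ.λ.0)))) (λ.0)
  step 1: (λ.λ.λ.λ.λ.λ.1) ((λ.0) ((λ.0) (λ.λ.0)))
  step 2: λ.λ.λ.λ.λ.1

Term B:
  start: (λ.λ.(λ.2) 0 1) (λ.0)
  step 1: λ.(λ.λ.0) 0 (λ.0)
  step 2: λ.(λ.0) (λ.0)
  step 3: λ.λ.0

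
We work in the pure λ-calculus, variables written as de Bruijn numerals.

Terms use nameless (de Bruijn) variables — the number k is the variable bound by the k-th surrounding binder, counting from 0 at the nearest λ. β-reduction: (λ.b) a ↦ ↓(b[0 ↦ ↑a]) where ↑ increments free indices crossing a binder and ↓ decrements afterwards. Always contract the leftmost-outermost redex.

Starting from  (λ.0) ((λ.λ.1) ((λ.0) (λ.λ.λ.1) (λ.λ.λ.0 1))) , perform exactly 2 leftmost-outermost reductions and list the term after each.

Answer: after 2 steps: λ.(λ.0) (λ.λ.λ.1) (λ.λ.λ.0 1)

Working:
  start: (λ.0) ((λ.λ.1) ((λ.0) (λ.λ.λ.1) (λ.λ.λ.0 1)))
  [1] (λ.λ.1) ((λ.0) (λ.λ.λ.1) (λ.λ.λ.0 1))
  [2] λ.(λ.0) (λ.λ.λ.1) (λ.λ.λ.0 1)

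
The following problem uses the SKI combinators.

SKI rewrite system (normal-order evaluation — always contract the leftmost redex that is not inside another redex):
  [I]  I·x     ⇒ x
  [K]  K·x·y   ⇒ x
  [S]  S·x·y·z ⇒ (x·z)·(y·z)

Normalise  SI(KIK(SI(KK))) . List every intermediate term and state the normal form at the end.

Answer: normal form = SI(SI(KK))  (in 2 steps)

Derivation:
  start: SI(KIK(SI(KK)))
  →1  SI(I(SI(KK)))
  →2  SI(SI(KK))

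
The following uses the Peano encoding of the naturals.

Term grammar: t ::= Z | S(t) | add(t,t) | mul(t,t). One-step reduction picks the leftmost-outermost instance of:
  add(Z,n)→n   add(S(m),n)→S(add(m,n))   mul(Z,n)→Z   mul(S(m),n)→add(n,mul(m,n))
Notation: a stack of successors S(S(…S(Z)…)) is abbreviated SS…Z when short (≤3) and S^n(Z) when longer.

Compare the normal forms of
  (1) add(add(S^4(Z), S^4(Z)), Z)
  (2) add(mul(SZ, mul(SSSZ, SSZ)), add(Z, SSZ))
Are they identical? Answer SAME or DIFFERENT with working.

Term A:
  start: add(add(S^4(Z), S^4(Z)), Z)
  step 1: add(S(add(SSSZ, S^4(Z))), Z)
  step 2: S(add(add(SSSZ, S^4(Z)), Z))
  step 3: S(add(S(add(SSZ, S^4(Z))), Z))
  step 4: S(S(add(add(SSZ, S^4(Z)), Z)))
  step 5: S(S(add(S(add(SZ, S^4(Z))), Z)))
  step 6: S(S(S(add(add(SZ, S^4(Z)), Z))))
  step 7: S(S(S(add(S(add(Z, S^4(Z))), Z))))
  step 8: S(S(S(S(add(add(Z, S^4(Z)), Z)))))
  step 9: S(S(S(S(add(S^4(Z), Z)))))
  step 10: S(S(S(S(S(add(SSSZ, Z))))))
  step 11: S(S(S(S(S(S(add(SSZ, Z)))))))
  step 12: S(S(S(S(S(S(S(add(SZ, Z))))))))
  step 13: S(S(S(S(S(S(S(S(add(Z, Z)))))))))
  step 14: S^8(Z)

Term B:
  start: add(mul(SZ, mul(SSSZ, SSZ)), add(Z, SSZ))
  step 1: add(add(mul(SSSZ, SSZ), mul(Z, mul(SSSZ, SSZ))), add(Z, SSZ))
  step 2: add(add(add(SSZ, mul(SSZ, SSZ)), mul(Z, mul(SSSZ, SSZ))), add(Z, SSZ))
  step 3: add(add(S(add(SZ, mul(SSZ, SSZ))), mul(Z, mul(SSSZ, SSZ))), add(Z, SSZ))
  step 4: add(S(add(add(SZ, mul(SSZ, SSZ)), mul(Z, mul(SSSZ, SSZ)))), add(Z, SSZ))
  step 5: S(add(add(add(SZ, mul(SSZ, SSZ)), mul(Z, mul(SSSZ, SSZ))), add(Z, SSZ)))
  step 6: S(add(add(S(add(Z, mul(SSZ, SSZ))), mul(Z, mul(SSSZ, SSZ))), add(Z, SSZ)))
  step 7: S(add(S(add(add(Z, mul(SSZ, SSZ)), mul(Z, mul(SSSZ, SSZ)))), add(Z, SSZ)))
  step 8: S(S(add(add(add(Z, mul(SSZ, SSZ)), mul(Z, mul(SSSZ, SSZ))), add(Z, SSZ))))
  step 9: S(S(add(add(mul(SSZ, SSZ), mul(Z, mul(SSSZ, SSZ))), add(Z, SSZ))))
  step 10: S(S(add(add(add(SSZ, mul(SZ, SSZ)), mul(Z, mul(SSSZ, SSZ))), add(Z, SSZ))))
  step 11: S(S(add(add(S(add(SZ, mul(SZ, SSZ))), mul(Z, mul(SSSZ, SSZ))), add(Z, SSZ))))
  step 12: S(S(add(S(add(add(SZ, mul(SZ, SSZ)), mul(Z, mul(SSSZ, SSZ)))), add(Z, SSZ))))
  step 13: S(S(S(add(add(add(SZ, mul(SZ, SSZ)), mul(Z, mul(SSSZ, SSZ))), add(Z, SSZ)))))
  step 14: S(S(S(add(add(S(add(Z, mul(SZ, SSZ))), mul(Z, mul(SSSZ, SSZ))), add(Z, SSZ)))))
  step 15: S(S(S(add(S(add(add(Z, mul(SZ, SSZ)), mul(Z, mul(SSSZ, SSZ)))), add(Z, SSZ)))))
  step 16: S(S(S(S(add(add(add(Z, mul(SZ, SSZ)), mul(Z, mul(SSSZ, SSZ))), add(Z, SSZ))))))
  step 17: S(S(S(S(add(add(mul(SZ, SSZ), mul(Z, mul(SSSZ, SSZ))), add(Z, SSZ))))))
  step 18: S(S(S(S(add(add(add(SSZ, mul(Z, SSZ)), mul(Z, mul(SSSZ, SSZ))), add(Z, SSZ))))))
  step 19: S(S(S(S(add(add(S(add(SZ, mul(Z, SSZ))), mul(Z, mul(SSSZ, SSZ))), add(Z, SSZ))))))
  step 20: S(S(S(S(add(S(add(add(SZ, mul(Z, SSZ)), mul(Z, mul(SSSZ, SSZ)))), add(Z, SSZ))))))
  step 21: S(S(S(S(S(add(add(add(SZ, mul(Z, SSZ)), mul(Z, mul(SSSZ, SSZ))), add(Z, SSZ)))))))
  step 22: S(S(S(S(S(add(add(S(add(Z, mul(Z, SSZ))), mul(Z, mul(SSSZ, SSZ))), add(Z, SSZ)))))))
  step 23: S(S(S(S(S(add(S(add(add(Z, mul(Z, SSZ)), mul(Z, mul(SSSZ, SSZ)))), add(Z, SSZ)))))))
  step 24: S(S(S(S(S(S(add(add(add(Z, mul(Z, SSZ)), mul(Z, mul(SSSZ, SSZ))), add(Z, SSZ))))))))
  step 25: S(S(S(S(S(S(add(add(mul(Z, SSZ), mul(Z, mul(SSSZ, SSZ))), add(Z, SSZ))))))))
  step 26: S(S(S(S(S(S(add(add(Z, mul(Z, mul(SSSZ, SSZ))), add(Z, SSZ))))))))
  step 27: S(S(S(S(S(S(add(mul(Z, mul(SSSZ, SSZ)), add(Z, SSZ))))))))
  step 28: S(S(S(S(S(S(add(Z, add(Z, SSZ))))))))
  step 29: S(S(S(S(S(S(add(Z, SSZ)))))))
  step 30: S^8(Z)

Answer: SAME — A ⇓ S^8(Z), B ⇓ S^8(Z)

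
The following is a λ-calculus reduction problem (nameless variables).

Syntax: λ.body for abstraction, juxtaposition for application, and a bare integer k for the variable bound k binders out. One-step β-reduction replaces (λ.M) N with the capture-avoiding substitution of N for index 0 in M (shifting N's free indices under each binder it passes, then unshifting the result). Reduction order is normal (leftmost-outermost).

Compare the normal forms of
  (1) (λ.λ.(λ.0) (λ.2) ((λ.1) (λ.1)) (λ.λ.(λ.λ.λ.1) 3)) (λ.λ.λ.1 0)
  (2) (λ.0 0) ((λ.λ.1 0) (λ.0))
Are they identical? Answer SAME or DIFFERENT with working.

Answer: DIFFERENT — A ⇓ λ.λ.λ.1 0, B ⇓ λ.0

Derivation:
Term A:
  start: (λ.λ.(λ.0) (λ.2) ((λ.1) (λ.1)) (λ.λ.(λ.λ.λ.1) 3)) (λ.λ.λ.1 0)
  [1] λ.(λ.0) (λ.λ.λ.λ.1 0) ((λ.1) (λ.1)) (λ.λ.(λ.λ.λ.1) (λ.λ.λ.1 0))
  [2] λ.(λ.λ.λ.λ.1 0) ((λ.1) (λ.1)) (λ.λ.(λ.λ.λ.1) (λ.λ.λ.1 0))
  [3] λ.(λ.λ.λ.1 0) (λ.λ.(λ.λ.λ.1) (λ.λ.λ.1 0))
  [4] λ.λ.λ.1 0

Term B:
  start: (λ.0 0) ((λ.λ.1 0) (λ.0))
  [1] (λ.λ.1 0) (λ.0) ((λ.λ.1 0) (λ.0))
  [2] (λ.(λ.0) 0) ((λ.λ.1 0) (λ.0))
  [3] (λ.0) ((λ.λ.1 0) (λ.0))
  [4] (λ.λ.1 0) (λ.0)
  [5] λ.(λ.0) 0
  [6] λ.0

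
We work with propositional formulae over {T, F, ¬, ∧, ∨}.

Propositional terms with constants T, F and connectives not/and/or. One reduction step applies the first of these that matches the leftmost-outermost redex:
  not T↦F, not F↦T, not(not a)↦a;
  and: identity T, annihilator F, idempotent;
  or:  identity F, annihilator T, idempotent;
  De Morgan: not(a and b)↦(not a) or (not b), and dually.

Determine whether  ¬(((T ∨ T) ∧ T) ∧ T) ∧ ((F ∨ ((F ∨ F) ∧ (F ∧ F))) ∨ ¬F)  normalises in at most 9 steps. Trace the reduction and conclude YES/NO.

  start: ¬(((T ∨ T) ∧ T) ∧ T) ∧ ((F ∨ ((F ∨ F) ∧ (F ∧ F))) ∨ ¬F)
  →1  (¬((T ∨ T) ∧ T) ∨ ¬T) ∧ ((F ∨ ((F ∨ F) ∧ (F ∧ F))) ∨ ¬F)
  →2  ((¬(T ∨ T) ∨ ¬T) ∨ ¬T) ∧ ((F ∨ ((F ∨ F) ∧ (F ∧ F))) ∨ ¬F)
  →3  (((¬T ∧ ¬T) ∨ ¬T) ∨ ¬T) ∧ ((F ∨ ((F ∨ F) ∧ (F ∧ F))) ∨ ¬F)
  →4  ((¬T ∨ ¬T) ∨ ¬T) ∧ ((F ∨ ((F ∨ F) ∧ (F ∧ F))) ∨ ¬F)
  →5  (¬T ∨ ¬T) ∧ ((F ∨ ((F ∨ F) ∧ (F ∧ F))) ∨ ¬F)
  →6  ¬T ∧ ((F ∨ ((F ∨ F) ∧ (F ∧ F))) ∨ ¬F)
  →7  F ∧ ((F ∨ ((F ∨ F) ∧ (F ∧ F))) ∨ ¬F)
  →8  F

Answer: YES — reaches normal form F in 8 ≤ 9 steps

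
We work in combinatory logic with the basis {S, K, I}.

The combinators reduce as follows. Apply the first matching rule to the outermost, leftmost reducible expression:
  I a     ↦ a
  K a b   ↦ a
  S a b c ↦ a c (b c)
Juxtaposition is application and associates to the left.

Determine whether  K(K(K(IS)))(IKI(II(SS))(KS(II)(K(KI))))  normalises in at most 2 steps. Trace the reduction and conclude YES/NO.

Answer: YES — reaches normal form K(KS) in 2 ≤ 2 steps

Reduction:
  start: K(K(K(IS)))(IKI(II(SS))(KS(II)(K(KI))))
  →1  K(K(IS))
  →2  K(KS)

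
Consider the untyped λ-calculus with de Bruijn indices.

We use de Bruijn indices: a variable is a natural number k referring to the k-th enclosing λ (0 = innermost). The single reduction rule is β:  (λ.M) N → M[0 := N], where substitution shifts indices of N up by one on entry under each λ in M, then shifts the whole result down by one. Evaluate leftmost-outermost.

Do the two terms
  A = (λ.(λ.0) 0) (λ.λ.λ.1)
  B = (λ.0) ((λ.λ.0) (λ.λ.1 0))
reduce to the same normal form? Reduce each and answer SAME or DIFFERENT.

Answer: DIFFERENT — A ⇓ λ.λ.λ.1, B ⇓ λ.0

Reduction:
Term A:
  start: (λ.(λ.0) 0) (λ.λ.λ.1)
  [1] (λ.0) (λ.λ.λ.1)
  [2] λ.λ.λ.1

Term B:
  start: (λ.0) ((λ.λ.0) (λ.λ.1 0))
  [1] (λ.λ.0) (λ.λ.1 0)
  [2] λ.0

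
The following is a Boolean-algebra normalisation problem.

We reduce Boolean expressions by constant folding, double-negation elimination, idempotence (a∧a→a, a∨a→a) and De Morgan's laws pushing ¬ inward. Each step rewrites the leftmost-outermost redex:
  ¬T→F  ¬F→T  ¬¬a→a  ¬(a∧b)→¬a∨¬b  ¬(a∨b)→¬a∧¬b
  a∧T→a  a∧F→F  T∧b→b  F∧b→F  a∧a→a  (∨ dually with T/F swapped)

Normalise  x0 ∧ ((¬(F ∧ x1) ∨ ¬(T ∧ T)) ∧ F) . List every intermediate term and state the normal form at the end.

  start: x0 ∧ ((¬(F ∧ x1) ∨ ¬(T ∧ T)) ∧ F)
  →1  x0 ∧ F
  →2  F

Answer: normal form = F  (in 2 steps)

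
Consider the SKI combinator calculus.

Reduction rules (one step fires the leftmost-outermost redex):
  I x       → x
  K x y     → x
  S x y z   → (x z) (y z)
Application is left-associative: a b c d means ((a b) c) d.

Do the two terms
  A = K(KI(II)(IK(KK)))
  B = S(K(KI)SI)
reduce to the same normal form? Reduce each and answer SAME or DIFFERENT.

Term A:
  start: K(KI(II)(IK(KK)))
  step 1: K(I(IK(KK)))
  step 2: K(IK(KK))
  step 3: K(K(KK))

Term B:
  start: S(K(KI)SI)
  step 1: S(KII)
  step 2: SI

Answer: DIFFERENT — A ⇓ K(K(KK)), B ⇓ SI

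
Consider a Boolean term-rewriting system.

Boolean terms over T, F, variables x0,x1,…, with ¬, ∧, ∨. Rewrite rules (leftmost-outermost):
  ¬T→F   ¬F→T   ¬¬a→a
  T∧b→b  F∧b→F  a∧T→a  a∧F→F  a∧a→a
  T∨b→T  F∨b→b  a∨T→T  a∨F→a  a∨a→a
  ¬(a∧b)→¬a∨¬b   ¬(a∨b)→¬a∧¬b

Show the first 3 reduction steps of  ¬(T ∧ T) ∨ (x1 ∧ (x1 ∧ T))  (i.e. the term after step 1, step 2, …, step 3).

Answer: after 3 steps: F ∨ (x1 ∧ (x1 ∧ T))

Working:
  start: ¬(T ∧ T) ∨ (x1 ∧ (x1 ∧ T))
  step 1: (¬T ∨ ¬T) ∨ (x1 ∧ (x1 ∧ T))
  step 2: ¬T ∨ (x1 ∧ (x1 ∧ T))
  step 3: F ∨ (x1 ∧ (x1 ∧ T))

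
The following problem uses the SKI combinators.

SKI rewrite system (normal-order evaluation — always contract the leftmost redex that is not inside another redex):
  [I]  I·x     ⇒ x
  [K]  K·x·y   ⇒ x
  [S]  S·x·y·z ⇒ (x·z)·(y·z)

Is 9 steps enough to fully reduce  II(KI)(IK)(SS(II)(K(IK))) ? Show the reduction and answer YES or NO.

  start: II(KI)(IK)(SS(II)(K(IK)))
  step 1: I(KI)(IK)(SS(II)(K(IK)))
  step 2: KI(IK)(SS(II)(K(IK)))
  step 3: I(SS(II)(K(IK)))
  step 4: SS(II)(K(IK))
  step 5: S(K(IK))(II(K(IK)))
  step 6: S(KK)(II(K(IK)))
  step 7: S(KK)(I(K(IK)))
  step 8: S(KK)(K(IK))
  step 9: S(KK)(KK)

Answer: YES — reaches normal form S(KK)(KK) in 9 ≤ 9 steps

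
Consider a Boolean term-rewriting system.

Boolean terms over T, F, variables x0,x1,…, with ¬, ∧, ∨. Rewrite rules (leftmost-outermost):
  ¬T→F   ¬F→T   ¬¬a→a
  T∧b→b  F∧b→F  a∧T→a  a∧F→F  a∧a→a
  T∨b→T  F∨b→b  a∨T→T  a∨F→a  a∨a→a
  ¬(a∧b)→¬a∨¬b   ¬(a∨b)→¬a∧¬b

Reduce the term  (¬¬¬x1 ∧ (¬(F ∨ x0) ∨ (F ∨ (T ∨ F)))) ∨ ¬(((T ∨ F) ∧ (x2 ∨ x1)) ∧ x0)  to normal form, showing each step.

  start: (¬¬¬x1 ∧ (¬(F ∨ x0) ∨ (F ∨ (T ∨ F)))) ∨ ¬(((T ∨ F) ∧ (x2 ∨ x1)) ∧ x0)
  [1] (¬x1 ∧ (¬(F ∨ x0) ∨ (F ∨ (T ∨ F)))) ∨ ¬(((T ∨ F) ∧ (x2 ∨ x1)) ∧ x0)
  [2] (¬x1 ∧ ((¬F ∧ ¬x0) ∨ (F ∨ (T ∨ F)))) ∨ ¬(((T ∨ F) ∧ (x2 ∨ x1)) ∧ x0)
  [3] (¬x1 ∧ ((T ∧ ¬x0) ∨ (F ∨ (T ∨ F)))) ∨ ¬(((T ∨ F) ∧ (x2 ∨ x1)) ∧ x0)
  [4] (¬x1 ∧ (¬x0 ∨ (F ∨ (T ∨ F)))) ∨ ¬(((T ∨ F) ∧ (x2 ∨ x1)) ∧ x0)
  [5] (¬x1 ∧ (¬x0 ∨ (T ∨ F))) ∨ ¬(((T ∨ F) ∧ (x2 ∨ x1)) ∧ x0)
  [6] (¬x1 ∧ (¬x0 ∨ T)) ∨ ¬(((T ∨ F) ∧ (x2 ∨ x1)) ∧ x0)
  [7] (¬x1 ∧ T) ∨ ¬(((T ∨ F) ∧ (x2 ∨ x1)) ∧ x0)
  [8] ¬x1 ∨ ¬(((T ∨ F) ∧ (x2 ∨ x1)) ∧ x0)
  [9] ¬x1 ∨ (¬((T ∨ F) ∧ (x2 ∨ x1)) ∨ ¬x0)
  [10] ¬x1 ∨ ((¬(T ∨ F) ∨ ¬(x2 ∨ x1)) ∨ ¬x0)
  [11] ¬x1 ∨ (((¬T ∧ ¬F) ∨ ¬(x2 ∨ x1)) ∨ ¬x0)
  [12] ¬x1 ∨ (((F ∧ ¬F) ∨ ¬(x2 ∨ x1)) ∨ ¬x0)
  [13] ¬x1 ∨ ((F ∨ ¬(x2 ∨ x1)) ∨ ¬x0)
  [14] ¬x1 ∨ (¬(x2 ∨ x1) ∨ ¬x0)
  [15] ¬x1 ∨ ((¬x2 ∧ ¬x1) ∨ ¬x0)

Answer: normal form = ¬x1 ∨ ((¬x2 ∧ ¬x1) ∨ ¬x0)  (in 15 steps)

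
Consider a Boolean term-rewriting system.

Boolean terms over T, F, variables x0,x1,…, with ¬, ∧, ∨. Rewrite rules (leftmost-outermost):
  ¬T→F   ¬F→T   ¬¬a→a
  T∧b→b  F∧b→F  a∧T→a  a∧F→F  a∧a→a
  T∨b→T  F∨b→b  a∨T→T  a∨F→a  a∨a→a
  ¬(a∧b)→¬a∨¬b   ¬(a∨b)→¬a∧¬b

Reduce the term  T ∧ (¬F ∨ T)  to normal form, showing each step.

Answer: normal form = T  (in 2 steps)

Working:
  start: T ∧ (¬F ∨ T)
  [1] ¬F ∨ T
  [2] T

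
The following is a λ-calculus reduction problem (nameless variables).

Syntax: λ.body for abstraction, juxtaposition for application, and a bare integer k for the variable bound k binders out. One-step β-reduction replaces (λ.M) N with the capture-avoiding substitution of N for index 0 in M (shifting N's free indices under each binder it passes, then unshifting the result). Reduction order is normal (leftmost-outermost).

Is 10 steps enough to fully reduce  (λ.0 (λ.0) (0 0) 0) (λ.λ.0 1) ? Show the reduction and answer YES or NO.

  start: (λ.0 (λ.0) (0 0) 0) (λ.λ.0 1)
  step 1: (λ.λ.0 1) (λ.0) ((λ.λ.0 1) (λ.λ.0 1)) (λ.λ.0 1)
  step 2: (λ.0 (λ.0)) ((λ.λ.0 1) (λ.λ.0 1)) (λ.λ.0 1)
  step 3: (λ.λ.0 1) (λ.λ.0 1) (λ.0) (λ.λ.0 1)
  step 4: (λ.0 (λ.λ.0 1)) (λ.0) (λ.λ.0 1)
  step 5: (λ.0) (λ.λ.0 1) (λ.λ.0 1)
  step 6: (λ.λ.0 1) (λ.λ.0 1)
  step 7: λ.0 (λ.λ.0 1)

Answer: YES — reaches normal form λ.0 (λ.λ.0 1) in 7 ≤ 10 steps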